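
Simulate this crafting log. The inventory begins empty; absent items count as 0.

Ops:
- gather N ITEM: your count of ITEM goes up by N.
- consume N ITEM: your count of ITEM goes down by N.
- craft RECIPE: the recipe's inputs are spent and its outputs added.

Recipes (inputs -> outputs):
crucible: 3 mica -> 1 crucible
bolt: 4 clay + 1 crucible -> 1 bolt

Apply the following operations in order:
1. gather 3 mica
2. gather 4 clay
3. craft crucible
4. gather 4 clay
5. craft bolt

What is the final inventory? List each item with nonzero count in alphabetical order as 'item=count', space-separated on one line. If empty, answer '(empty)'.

Answer: bolt=1 clay=4

Derivation:
After 1 (gather 3 mica): mica=3
After 2 (gather 4 clay): clay=4 mica=3
After 3 (craft crucible): clay=4 crucible=1
After 4 (gather 4 clay): clay=8 crucible=1
After 5 (craft bolt): bolt=1 clay=4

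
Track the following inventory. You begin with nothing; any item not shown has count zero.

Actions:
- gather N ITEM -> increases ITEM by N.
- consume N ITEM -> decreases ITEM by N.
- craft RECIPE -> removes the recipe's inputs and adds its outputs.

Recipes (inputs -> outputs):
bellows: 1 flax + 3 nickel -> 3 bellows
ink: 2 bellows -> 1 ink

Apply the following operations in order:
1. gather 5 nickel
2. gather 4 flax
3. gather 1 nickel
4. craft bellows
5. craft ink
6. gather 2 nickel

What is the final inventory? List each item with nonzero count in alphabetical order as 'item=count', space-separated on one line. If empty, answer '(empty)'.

After 1 (gather 5 nickel): nickel=5
After 2 (gather 4 flax): flax=4 nickel=5
After 3 (gather 1 nickel): flax=4 nickel=6
After 4 (craft bellows): bellows=3 flax=3 nickel=3
After 5 (craft ink): bellows=1 flax=3 ink=1 nickel=3
After 6 (gather 2 nickel): bellows=1 flax=3 ink=1 nickel=5

Answer: bellows=1 flax=3 ink=1 nickel=5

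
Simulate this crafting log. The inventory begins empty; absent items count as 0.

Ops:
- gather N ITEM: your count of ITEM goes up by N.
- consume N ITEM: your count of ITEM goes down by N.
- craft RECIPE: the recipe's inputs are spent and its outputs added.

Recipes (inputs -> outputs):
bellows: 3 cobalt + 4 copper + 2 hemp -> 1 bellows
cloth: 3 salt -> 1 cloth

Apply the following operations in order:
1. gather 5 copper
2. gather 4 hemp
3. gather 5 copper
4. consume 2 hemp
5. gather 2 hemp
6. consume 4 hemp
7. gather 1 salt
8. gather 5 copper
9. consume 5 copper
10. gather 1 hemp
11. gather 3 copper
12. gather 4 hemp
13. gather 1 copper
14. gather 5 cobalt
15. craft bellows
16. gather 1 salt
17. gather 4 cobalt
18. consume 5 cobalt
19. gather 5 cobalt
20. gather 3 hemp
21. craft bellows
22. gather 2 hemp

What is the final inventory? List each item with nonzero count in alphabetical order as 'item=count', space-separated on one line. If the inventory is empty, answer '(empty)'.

Answer: bellows=2 cobalt=3 copper=6 hemp=6 salt=2

Derivation:
After 1 (gather 5 copper): copper=5
After 2 (gather 4 hemp): copper=5 hemp=4
After 3 (gather 5 copper): copper=10 hemp=4
After 4 (consume 2 hemp): copper=10 hemp=2
After 5 (gather 2 hemp): copper=10 hemp=4
After 6 (consume 4 hemp): copper=10
After 7 (gather 1 salt): copper=10 salt=1
After 8 (gather 5 copper): copper=15 salt=1
After 9 (consume 5 copper): copper=10 salt=1
After 10 (gather 1 hemp): copper=10 hemp=1 salt=1
After 11 (gather 3 copper): copper=13 hemp=1 salt=1
After 12 (gather 4 hemp): copper=13 hemp=5 salt=1
After 13 (gather 1 copper): copper=14 hemp=5 salt=1
After 14 (gather 5 cobalt): cobalt=5 copper=14 hemp=5 salt=1
After 15 (craft bellows): bellows=1 cobalt=2 copper=10 hemp=3 salt=1
After 16 (gather 1 salt): bellows=1 cobalt=2 copper=10 hemp=3 salt=2
After 17 (gather 4 cobalt): bellows=1 cobalt=6 copper=10 hemp=3 salt=2
After 18 (consume 5 cobalt): bellows=1 cobalt=1 copper=10 hemp=3 salt=2
After 19 (gather 5 cobalt): bellows=1 cobalt=6 copper=10 hemp=3 salt=2
After 20 (gather 3 hemp): bellows=1 cobalt=6 copper=10 hemp=6 salt=2
After 21 (craft bellows): bellows=2 cobalt=3 copper=6 hemp=4 salt=2
After 22 (gather 2 hemp): bellows=2 cobalt=3 copper=6 hemp=6 salt=2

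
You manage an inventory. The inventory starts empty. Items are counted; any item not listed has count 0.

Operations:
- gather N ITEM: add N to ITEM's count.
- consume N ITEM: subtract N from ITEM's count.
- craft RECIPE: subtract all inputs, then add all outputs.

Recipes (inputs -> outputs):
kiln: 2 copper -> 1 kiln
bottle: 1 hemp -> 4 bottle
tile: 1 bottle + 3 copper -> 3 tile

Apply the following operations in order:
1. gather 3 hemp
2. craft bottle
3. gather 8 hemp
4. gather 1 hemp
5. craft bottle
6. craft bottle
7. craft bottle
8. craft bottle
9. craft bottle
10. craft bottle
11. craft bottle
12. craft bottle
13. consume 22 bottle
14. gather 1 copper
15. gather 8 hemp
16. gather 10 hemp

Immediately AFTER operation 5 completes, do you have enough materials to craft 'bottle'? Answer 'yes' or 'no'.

Answer: yes

Derivation:
After 1 (gather 3 hemp): hemp=3
After 2 (craft bottle): bottle=4 hemp=2
After 3 (gather 8 hemp): bottle=4 hemp=10
After 4 (gather 1 hemp): bottle=4 hemp=11
After 5 (craft bottle): bottle=8 hemp=10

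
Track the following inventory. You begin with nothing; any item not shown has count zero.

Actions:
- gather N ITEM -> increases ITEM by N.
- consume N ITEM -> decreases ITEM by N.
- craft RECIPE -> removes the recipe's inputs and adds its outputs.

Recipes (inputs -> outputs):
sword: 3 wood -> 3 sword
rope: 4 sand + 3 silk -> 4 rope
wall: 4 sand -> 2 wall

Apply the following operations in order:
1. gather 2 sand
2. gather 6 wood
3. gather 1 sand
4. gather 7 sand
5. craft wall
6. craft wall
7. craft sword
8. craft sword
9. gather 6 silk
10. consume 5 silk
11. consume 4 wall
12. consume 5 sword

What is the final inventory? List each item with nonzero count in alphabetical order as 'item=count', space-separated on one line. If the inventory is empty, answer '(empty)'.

Answer: sand=2 silk=1 sword=1

Derivation:
After 1 (gather 2 sand): sand=2
After 2 (gather 6 wood): sand=2 wood=6
After 3 (gather 1 sand): sand=3 wood=6
After 4 (gather 7 sand): sand=10 wood=6
After 5 (craft wall): sand=6 wall=2 wood=6
After 6 (craft wall): sand=2 wall=4 wood=6
After 7 (craft sword): sand=2 sword=3 wall=4 wood=3
After 8 (craft sword): sand=2 sword=6 wall=4
After 9 (gather 6 silk): sand=2 silk=6 sword=6 wall=4
After 10 (consume 5 silk): sand=2 silk=1 sword=6 wall=4
After 11 (consume 4 wall): sand=2 silk=1 sword=6
After 12 (consume 5 sword): sand=2 silk=1 sword=1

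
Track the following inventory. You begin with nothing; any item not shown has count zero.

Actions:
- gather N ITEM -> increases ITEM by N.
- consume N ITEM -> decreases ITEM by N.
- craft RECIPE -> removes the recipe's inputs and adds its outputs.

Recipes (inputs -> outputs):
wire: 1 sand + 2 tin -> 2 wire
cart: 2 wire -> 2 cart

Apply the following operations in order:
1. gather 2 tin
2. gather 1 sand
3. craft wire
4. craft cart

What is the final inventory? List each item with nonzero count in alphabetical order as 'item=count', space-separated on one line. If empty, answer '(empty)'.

After 1 (gather 2 tin): tin=2
After 2 (gather 1 sand): sand=1 tin=2
After 3 (craft wire): wire=2
After 4 (craft cart): cart=2

Answer: cart=2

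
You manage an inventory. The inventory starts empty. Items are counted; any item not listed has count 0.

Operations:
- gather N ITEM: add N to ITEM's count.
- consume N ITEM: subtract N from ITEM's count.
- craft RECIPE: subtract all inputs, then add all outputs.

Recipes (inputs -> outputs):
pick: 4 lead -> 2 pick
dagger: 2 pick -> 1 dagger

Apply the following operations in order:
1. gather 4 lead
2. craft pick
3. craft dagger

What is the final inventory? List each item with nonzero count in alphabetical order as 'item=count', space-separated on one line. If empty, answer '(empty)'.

After 1 (gather 4 lead): lead=4
After 2 (craft pick): pick=2
After 3 (craft dagger): dagger=1

Answer: dagger=1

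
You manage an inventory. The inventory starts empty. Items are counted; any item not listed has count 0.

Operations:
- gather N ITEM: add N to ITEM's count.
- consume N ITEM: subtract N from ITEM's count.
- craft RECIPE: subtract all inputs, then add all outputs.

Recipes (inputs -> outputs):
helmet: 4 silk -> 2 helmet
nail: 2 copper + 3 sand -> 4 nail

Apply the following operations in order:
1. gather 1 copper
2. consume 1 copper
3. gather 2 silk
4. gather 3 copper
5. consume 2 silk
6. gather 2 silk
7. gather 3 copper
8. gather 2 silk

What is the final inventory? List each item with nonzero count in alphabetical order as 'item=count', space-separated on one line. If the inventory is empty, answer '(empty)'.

Answer: copper=6 silk=4

Derivation:
After 1 (gather 1 copper): copper=1
After 2 (consume 1 copper): (empty)
After 3 (gather 2 silk): silk=2
After 4 (gather 3 copper): copper=3 silk=2
After 5 (consume 2 silk): copper=3
After 6 (gather 2 silk): copper=3 silk=2
After 7 (gather 3 copper): copper=6 silk=2
After 8 (gather 2 silk): copper=6 silk=4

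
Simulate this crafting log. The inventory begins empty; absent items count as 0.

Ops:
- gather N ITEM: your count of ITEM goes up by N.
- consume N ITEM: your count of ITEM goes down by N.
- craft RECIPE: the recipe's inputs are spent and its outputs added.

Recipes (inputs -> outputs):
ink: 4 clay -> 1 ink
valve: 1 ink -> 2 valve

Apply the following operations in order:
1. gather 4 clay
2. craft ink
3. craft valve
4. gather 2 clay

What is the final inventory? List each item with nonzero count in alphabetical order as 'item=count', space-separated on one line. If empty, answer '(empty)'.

After 1 (gather 4 clay): clay=4
After 2 (craft ink): ink=1
After 3 (craft valve): valve=2
After 4 (gather 2 clay): clay=2 valve=2

Answer: clay=2 valve=2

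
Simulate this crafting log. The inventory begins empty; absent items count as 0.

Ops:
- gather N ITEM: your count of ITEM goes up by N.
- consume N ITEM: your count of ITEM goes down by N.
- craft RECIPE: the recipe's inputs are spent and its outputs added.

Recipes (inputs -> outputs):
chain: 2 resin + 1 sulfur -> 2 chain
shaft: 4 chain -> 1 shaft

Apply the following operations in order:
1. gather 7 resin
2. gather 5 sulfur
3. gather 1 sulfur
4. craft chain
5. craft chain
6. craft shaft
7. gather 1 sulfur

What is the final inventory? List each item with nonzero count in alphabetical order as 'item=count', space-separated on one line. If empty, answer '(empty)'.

After 1 (gather 7 resin): resin=7
After 2 (gather 5 sulfur): resin=7 sulfur=5
After 3 (gather 1 sulfur): resin=7 sulfur=6
After 4 (craft chain): chain=2 resin=5 sulfur=5
After 5 (craft chain): chain=4 resin=3 sulfur=4
After 6 (craft shaft): resin=3 shaft=1 sulfur=4
After 7 (gather 1 sulfur): resin=3 shaft=1 sulfur=5

Answer: resin=3 shaft=1 sulfur=5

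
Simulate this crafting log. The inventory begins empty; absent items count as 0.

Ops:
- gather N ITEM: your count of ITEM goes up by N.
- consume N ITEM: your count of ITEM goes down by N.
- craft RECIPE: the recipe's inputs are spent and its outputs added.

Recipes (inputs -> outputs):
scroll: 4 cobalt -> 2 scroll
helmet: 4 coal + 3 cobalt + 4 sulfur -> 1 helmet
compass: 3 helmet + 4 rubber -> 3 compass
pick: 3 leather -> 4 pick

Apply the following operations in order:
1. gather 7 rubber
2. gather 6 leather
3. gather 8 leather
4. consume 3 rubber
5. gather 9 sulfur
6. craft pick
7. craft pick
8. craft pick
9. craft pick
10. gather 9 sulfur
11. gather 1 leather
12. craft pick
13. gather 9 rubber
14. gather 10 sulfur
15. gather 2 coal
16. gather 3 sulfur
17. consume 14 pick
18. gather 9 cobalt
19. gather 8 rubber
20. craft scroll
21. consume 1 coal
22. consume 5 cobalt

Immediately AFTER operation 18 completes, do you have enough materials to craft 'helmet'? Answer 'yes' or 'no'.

Answer: no

Derivation:
After 1 (gather 7 rubber): rubber=7
After 2 (gather 6 leather): leather=6 rubber=7
After 3 (gather 8 leather): leather=14 rubber=7
After 4 (consume 3 rubber): leather=14 rubber=4
After 5 (gather 9 sulfur): leather=14 rubber=4 sulfur=9
After 6 (craft pick): leather=11 pick=4 rubber=4 sulfur=9
After 7 (craft pick): leather=8 pick=8 rubber=4 sulfur=9
After 8 (craft pick): leather=5 pick=12 rubber=4 sulfur=9
After 9 (craft pick): leather=2 pick=16 rubber=4 sulfur=9
After 10 (gather 9 sulfur): leather=2 pick=16 rubber=4 sulfur=18
After 11 (gather 1 leather): leather=3 pick=16 rubber=4 sulfur=18
After 12 (craft pick): pick=20 rubber=4 sulfur=18
After 13 (gather 9 rubber): pick=20 rubber=13 sulfur=18
After 14 (gather 10 sulfur): pick=20 rubber=13 sulfur=28
After 15 (gather 2 coal): coal=2 pick=20 rubber=13 sulfur=28
After 16 (gather 3 sulfur): coal=2 pick=20 rubber=13 sulfur=31
After 17 (consume 14 pick): coal=2 pick=6 rubber=13 sulfur=31
After 18 (gather 9 cobalt): coal=2 cobalt=9 pick=6 rubber=13 sulfur=31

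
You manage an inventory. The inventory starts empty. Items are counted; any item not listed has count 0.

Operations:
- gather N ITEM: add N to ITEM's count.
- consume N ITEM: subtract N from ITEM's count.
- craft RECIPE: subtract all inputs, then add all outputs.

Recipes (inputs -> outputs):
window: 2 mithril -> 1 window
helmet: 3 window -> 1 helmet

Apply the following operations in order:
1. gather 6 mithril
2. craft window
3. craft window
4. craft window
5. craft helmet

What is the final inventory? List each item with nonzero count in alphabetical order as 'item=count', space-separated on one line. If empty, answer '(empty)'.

Answer: helmet=1

Derivation:
After 1 (gather 6 mithril): mithril=6
After 2 (craft window): mithril=4 window=1
After 3 (craft window): mithril=2 window=2
After 4 (craft window): window=3
After 5 (craft helmet): helmet=1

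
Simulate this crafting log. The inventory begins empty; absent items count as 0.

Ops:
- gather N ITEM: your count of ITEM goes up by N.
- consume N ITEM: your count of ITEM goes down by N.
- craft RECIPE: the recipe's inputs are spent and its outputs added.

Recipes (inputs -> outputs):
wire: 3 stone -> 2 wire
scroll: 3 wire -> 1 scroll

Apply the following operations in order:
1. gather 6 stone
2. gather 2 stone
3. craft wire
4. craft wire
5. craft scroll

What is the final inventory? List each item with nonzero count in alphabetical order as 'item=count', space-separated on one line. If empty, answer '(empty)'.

Answer: scroll=1 stone=2 wire=1

Derivation:
After 1 (gather 6 stone): stone=6
After 2 (gather 2 stone): stone=8
After 3 (craft wire): stone=5 wire=2
After 4 (craft wire): stone=2 wire=4
After 5 (craft scroll): scroll=1 stone=2 wire=1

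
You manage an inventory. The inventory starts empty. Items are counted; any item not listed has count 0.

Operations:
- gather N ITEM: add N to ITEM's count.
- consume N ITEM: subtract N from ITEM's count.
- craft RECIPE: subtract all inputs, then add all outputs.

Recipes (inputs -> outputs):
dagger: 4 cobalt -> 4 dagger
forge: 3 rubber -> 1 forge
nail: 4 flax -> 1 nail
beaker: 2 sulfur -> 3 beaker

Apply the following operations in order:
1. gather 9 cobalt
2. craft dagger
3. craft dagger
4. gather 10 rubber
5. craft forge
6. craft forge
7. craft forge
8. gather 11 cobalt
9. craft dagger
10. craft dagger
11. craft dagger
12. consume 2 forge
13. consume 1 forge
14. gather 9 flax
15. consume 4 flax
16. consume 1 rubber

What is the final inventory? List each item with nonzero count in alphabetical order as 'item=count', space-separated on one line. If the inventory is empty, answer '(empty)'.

Answer: dagger=20 flax=5

Derivation:
After 1 (gather 9 cobalt): cobalt=9
After 2 (craft dagger): cobalt=5 dagger=4
After 3 (craft dagger): cobalt=1 dagger=8
After 4 (gather 10 rubber): cobalt=1 dagger=8 rubber=10
After 5 (craft forge): cobalt=1 dagger=8 forge=1 rubber=7
After 6 (craft forge): cobalt=1 dagger=8 forge=2 rubber=4
After 7 (craft forge): cobalt=1 dagger=8 forge=3 rubber=1
After 8 (gather 11 cobalt): cobalt=12 dagger=8 forge=3 rubber=1
After 9 (craft dagger): cobalt=8 dagger=12 forge=3 rubber=1
After 10 (craft dagger): cobalt=4 dagger=16 forge=3 rubber=1
After 11 (craft dagger): dagger=20 forge=3 rubber=1
After 12 (consume 2 forge): dagger=20 forge=1 rubber=1
After 13 (consume 1 forge): dagger=20 rubber=1
After 14 (gather 9 flax): dagger=20 flax=9 rubber=1
After 15 (consume 4 flax): dagger=20 flax=5 rubber=1
After 16 (consume 1 rubber): dagger=20 flax=5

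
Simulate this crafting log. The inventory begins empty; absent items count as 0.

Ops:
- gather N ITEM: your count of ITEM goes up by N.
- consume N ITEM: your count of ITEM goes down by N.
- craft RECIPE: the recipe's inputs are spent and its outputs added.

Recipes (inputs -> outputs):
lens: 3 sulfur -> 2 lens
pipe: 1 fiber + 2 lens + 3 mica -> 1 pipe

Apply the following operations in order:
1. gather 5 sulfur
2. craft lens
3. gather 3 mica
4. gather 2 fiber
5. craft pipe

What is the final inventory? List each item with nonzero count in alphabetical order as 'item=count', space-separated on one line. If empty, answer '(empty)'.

After 1 (gather 5 sulfur): sulfur=5
After 2 (craft lens): lens=2 sulfur=2
After 3 (gather 3 mica): lens=2 mica=3 sulfur=2
After 4 (gather 2 fiber): fiber=2 lens=2 mica=3 sulfur=2
After 5 (craft pipe): fiber=1 pipe=1 sulfur=2

Answer: fiber=1 pipe=1 sulfur=2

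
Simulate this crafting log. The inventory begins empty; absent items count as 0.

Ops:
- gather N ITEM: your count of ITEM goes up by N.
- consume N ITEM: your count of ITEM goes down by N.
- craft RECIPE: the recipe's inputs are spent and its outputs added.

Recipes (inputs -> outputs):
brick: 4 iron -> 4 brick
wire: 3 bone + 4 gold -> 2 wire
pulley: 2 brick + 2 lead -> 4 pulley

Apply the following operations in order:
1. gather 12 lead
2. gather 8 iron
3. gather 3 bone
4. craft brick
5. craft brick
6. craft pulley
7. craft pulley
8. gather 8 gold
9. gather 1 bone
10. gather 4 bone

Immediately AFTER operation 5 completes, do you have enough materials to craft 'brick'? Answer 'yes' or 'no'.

Answer: no

Derivation:
After 1 (gather 12 lead): lead=12
After 2 (gather 8 iron): iron=8 lead=12
After 3 (gather 3 bone): bone=3 iron=8 lead=12
After 4 (craft brick): bone=3 brick=4 iron=4 lead=12
After 5 (craft brick): bone=3 brick=8 lead=12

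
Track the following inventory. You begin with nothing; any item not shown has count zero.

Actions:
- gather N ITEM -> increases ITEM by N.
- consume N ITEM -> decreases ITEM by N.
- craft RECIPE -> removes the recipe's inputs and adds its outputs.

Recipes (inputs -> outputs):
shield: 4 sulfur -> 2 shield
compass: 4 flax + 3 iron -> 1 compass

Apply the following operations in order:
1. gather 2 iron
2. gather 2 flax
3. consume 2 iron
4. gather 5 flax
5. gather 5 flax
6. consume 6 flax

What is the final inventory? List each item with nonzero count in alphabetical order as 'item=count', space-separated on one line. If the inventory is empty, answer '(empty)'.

After 1 (gather 2 iron): iron=2
After 2 (gather 2 flax): flax=2 iron=2
After 3 (consume 2 iron): flax=2
After 4 (gather 5 flax): flax=7
After 5 (gather 5 flax): flax=12
After 6 (consume 6 flax): flax=6

Answer: flax=6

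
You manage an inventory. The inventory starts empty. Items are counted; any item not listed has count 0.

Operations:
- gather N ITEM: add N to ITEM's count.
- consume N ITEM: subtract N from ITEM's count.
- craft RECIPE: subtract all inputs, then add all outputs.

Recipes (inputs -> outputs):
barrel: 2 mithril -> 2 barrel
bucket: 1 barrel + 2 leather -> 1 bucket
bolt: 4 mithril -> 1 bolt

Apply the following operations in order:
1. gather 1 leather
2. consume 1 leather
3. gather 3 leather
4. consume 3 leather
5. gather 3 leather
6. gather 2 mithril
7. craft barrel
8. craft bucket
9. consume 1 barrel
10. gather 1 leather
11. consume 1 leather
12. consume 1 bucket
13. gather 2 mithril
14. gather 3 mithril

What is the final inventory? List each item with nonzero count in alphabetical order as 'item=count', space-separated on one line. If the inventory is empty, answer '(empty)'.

After 1 (gather 1 leather): leather=1
After 2 (consume 1 leather): (empty)
After 3 (gather 3 leather): leather=3
After 4 (consume 3 leather): (empty)
After 5 (gather 3 leather): leather=3
After 6 (gather 2 mithril): leather=3 mithril=2
After 7 (craft barrel): barrel=2 leather=3
After 8 (craft bucket): barrel=1 bucket=1 leather=1
After 9 (consume 1 barrel): bucket=1 leather=1
After 10 (gather 1 leather): bucket=1 leather=2
After 11 (consume 1 leather): bucket=1 leather=1
After 12 (consume 1 bucket): leather=1
After 13 (gather 2 mithril): leather=1 mithril=2
After 14 (gather 3 mithril): leather=1 mithril=5

Answer: leather=1 mithril=5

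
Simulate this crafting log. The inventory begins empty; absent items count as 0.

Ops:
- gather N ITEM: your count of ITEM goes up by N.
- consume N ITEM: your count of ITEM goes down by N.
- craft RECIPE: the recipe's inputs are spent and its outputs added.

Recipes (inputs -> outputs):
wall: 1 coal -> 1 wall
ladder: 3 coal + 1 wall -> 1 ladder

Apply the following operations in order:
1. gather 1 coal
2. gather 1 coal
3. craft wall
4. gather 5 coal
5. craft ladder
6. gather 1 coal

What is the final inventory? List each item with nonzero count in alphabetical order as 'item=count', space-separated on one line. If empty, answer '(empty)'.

After 1 (gather 1 coal): coal=1
After 2 (gather 1 coal): coal=2
After 3 (craft wall): coal=1 wall=1
After 4 (gather 5 coal): coal=6 wall=1
After 5 (craft ladder): coal=3 ladder=1
After 6 (gather 1 coal): coal=4 ladder=1

Answer: coal=4 ladder=1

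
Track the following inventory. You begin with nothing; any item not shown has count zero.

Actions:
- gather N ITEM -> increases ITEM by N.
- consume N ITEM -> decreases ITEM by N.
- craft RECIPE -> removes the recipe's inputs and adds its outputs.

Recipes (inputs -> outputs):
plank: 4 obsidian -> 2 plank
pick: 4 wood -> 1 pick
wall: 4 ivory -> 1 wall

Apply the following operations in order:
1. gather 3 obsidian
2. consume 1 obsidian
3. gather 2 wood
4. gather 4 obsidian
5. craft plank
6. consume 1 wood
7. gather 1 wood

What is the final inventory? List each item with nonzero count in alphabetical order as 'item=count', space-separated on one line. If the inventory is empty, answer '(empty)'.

Answer: obsidian=2 plank=2 wood=2

Derivation:
After 1 (gather 3 obsidian): obsidian=3
After 2 (consume 1 obsidian): obsidian=2
After 3 (gather 2 wood): obsidian=2 wood=2
After 4 (gather 4 obsidian): obsidian=6 wood=2
After 5 (craft plank): obsidian=2 plank=2 wood=2
After 6 (consume 1 wood): obsidian=2 plank=2 wood=1
After 7 (gather 1 wood): obsidian=2 plank=2 wood=2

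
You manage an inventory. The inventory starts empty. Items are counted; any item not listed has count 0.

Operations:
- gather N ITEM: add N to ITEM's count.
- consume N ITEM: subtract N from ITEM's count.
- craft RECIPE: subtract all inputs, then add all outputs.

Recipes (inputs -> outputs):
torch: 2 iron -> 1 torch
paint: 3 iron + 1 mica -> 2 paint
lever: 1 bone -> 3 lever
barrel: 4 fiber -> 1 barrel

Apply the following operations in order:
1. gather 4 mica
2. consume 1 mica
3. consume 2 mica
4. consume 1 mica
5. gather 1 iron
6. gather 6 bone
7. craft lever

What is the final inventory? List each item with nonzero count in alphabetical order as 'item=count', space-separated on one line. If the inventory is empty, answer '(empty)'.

Answer: bone=5 iron=1 lever=3

Derivation:
After 1 (gather 4 mica): mica=4
After 2 (consume 1 mica): mica=3
After 3 (consume 2 mica): mica=1
After 4 (consume 1 mica): (empty)
After 5 (gather 1 iron): iron=1
After 6 (gather 6 bone): bone=6 iron=1
After 7 (craft lever): bone=5 iron=1 lever=3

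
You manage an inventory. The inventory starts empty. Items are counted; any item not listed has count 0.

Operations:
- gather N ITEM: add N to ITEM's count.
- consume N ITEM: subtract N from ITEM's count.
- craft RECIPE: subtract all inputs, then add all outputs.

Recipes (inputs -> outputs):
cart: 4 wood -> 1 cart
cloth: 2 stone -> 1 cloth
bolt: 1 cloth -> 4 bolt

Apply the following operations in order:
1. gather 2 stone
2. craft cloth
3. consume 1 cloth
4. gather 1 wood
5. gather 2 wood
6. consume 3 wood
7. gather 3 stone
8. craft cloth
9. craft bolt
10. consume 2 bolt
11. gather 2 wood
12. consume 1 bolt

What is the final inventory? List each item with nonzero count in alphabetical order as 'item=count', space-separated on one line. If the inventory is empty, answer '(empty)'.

Answer: bolt=1 stone=1 wood=2

Derivation:
After 1 (gather 2 stone): stone=2
After 2 (craft cloth): cloth=1
After 3 (consume 1 cloth): (empty)
After 4 (gather 1 wood): wood=1
After 5 (gather 2 wood): wood=3
After 6 (consume 3 wood): (empty)
After 7 (gather 3 stone): stone=3
After 8 (craft cloth): cloth=1 stone=1
After 9 (craft bolt): bolt=4 stone=1
After 10 (consume 2 bolt): bolt=2 stone=1
After 11 (gather 2 wood): bolt=2 stone=1 wood=2
After 12 (consume 1 bolt): bolt=1 stone=1 wood=2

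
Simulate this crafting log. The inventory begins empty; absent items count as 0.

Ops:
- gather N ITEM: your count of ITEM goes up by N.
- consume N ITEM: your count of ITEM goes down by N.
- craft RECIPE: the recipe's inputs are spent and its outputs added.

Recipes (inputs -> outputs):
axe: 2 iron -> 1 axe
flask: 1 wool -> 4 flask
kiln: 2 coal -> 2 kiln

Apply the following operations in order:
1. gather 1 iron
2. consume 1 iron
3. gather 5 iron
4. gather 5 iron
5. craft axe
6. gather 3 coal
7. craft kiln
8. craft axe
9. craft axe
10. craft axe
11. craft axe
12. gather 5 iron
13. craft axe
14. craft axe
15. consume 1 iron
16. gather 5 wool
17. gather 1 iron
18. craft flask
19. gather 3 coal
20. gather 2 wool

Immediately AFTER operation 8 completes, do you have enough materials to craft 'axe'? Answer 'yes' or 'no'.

Answer: yes

Derivation:
After 1 (gather 1 iron): iron=1
After 2 (consume 1 iron): (empty)
After 3 (gather 5 iron): iron=5
After 4 (gather 5 iron): iron=10
After 5 (craft axe): axe=1 iron=8
After 6 (gather 3 coal): axe=1 coal=3 iron=8
After 7 (craft kiln): axe=1 coal=1 iron=8 kiln=2
After 8 (craft axe): axe=2 coal=1 iron=6 kiln=2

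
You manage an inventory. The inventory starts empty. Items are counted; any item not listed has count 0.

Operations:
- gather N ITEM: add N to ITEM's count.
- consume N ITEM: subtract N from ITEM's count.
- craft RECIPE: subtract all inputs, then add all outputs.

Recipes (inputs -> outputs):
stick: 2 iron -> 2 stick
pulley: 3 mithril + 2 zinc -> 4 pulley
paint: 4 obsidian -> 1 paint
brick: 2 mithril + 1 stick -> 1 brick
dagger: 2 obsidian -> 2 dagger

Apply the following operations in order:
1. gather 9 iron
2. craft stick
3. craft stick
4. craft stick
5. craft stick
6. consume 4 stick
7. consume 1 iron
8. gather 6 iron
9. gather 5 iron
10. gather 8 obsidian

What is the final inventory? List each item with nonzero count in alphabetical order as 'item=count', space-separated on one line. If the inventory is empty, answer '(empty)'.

Answer: iron=11 obsidian=8 stick=4

Derivation:
After 1 (gather 9 iron): iron=9
After 2 (craft stick): iron=7 stick=2
After 3 (craft stick): iron=5 stick=4
After 4 (craft stick): iron=3 stick=6
After 5 (craft stick): iron=1 stick=8
After 6 (consume 4 stick): iron=1 stick=4
After 7 (consume 1 iron): stick=4
After 8 (gather 6 iron): iron=6 stick=4
After 9 (gather 5 iron): iron=11 stick=4
After 10 (gather 8 obsidian): iron=11 obsidian=8 stick=4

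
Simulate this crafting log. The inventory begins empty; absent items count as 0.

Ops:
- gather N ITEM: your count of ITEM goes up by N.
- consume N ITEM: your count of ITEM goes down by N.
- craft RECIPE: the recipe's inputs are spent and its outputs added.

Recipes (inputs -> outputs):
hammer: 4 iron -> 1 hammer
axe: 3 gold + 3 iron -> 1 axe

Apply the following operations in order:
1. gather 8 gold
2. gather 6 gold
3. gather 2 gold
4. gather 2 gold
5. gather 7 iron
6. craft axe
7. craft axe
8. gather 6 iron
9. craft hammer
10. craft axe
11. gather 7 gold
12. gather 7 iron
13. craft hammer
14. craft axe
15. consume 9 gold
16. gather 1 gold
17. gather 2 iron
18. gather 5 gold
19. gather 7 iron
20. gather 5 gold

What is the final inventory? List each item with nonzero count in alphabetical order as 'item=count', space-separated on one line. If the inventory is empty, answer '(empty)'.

After 1 (gather 8 gold): gold=8
After 2 (gather 6 gold): gold=14
After 3 (gather 2 gold): gold=16
After 4 (gather 2 gold): gold=18
After 5 (gather 7 iron): gold=18 iron=7
After 6 (craft axe): axe=1 gold=15 iron=4
After 7 (craft axe): axe=2 gold=12 iron=1
After 8 (gather 6 iron): axe=2 gold=12 iron=7
After 9 (craft hammer): axe=2 gold=12 hammer=1 iron=3
After 10 (craft axe): axe=3 gold=9 hammer=1
After 11 (gather 7 gold): axe=3 gold=16 hammer=1
After 12 (gather 7 iron): axe=3 gold=16 hammer=1 iron=7
After 13 (craft hammer): axe=3 gold=16 hammer=2 iron=3
After 14 (craft axe): axe=4 gold=13 hammer=2
After 15 (consume 9 gold): axe=4 gold=4 hammer=2
After 16 (gather 1 gold): axe=4 gold=5 hammer=2
After 17 (gather 2 iron): axe=4 gold=5 hammer=2 iron=2
After 18 (gather 5 gold): axe=4 gold=10 hammer=2 iron=2
After 19 (gather 7 iron): axe=4 gold=10 hammer=2 iron=9
After 20 (gather 5 gold): axe=4 gold=15 hammer=2 iron=9

Answer: axe=4 gold=15 hammer=2 iron=9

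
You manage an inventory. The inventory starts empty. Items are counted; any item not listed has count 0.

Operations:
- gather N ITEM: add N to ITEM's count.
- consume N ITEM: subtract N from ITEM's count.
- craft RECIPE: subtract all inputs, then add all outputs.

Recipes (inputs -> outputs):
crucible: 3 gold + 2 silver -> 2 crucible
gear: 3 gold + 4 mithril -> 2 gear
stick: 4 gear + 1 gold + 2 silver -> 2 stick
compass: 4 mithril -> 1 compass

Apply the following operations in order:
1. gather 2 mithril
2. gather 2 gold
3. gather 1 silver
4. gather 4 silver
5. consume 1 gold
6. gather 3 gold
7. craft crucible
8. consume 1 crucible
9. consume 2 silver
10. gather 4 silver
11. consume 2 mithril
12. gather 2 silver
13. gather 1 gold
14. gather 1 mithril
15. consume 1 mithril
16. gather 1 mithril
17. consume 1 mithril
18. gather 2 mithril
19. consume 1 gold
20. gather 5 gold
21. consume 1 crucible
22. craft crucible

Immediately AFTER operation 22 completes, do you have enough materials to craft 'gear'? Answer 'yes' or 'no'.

Answer: no

Derivation:
After 1 (gather 2 mithril): mithril=2
After 2 (gather 2 gold): gold=2 mithril=2
After 3 (gather 1 silver): gold=2 mithril=2 silver=1
After 4 (gather 4 silver): gold=2 mithril=2 silver=5
After 5 (consume 1 gold): gold=1 mithril=2 silver=5
After 6 (gather 3 gold): gold=4 mithril=2 silver=5
After 7 (craft crucible): crucible=2 gold=1 mithril=2 silver=3
After 8 (consume 1 crucible): crucible=1 gold=1 mithril=2 silver=3
After 9 (consume 2 silver): crucible=1 gold=1 mithril=2 silver=1
After 10 (gather 4 silver): crucible=1 gold=1 mithril=2 silver=5
After 11 (consume 2 mithril): crucible=1 gold=1 silver=5
After 12 (gather 2 silver): crucible=1 gold=1 silver=7
After 13 (gather 1 gold): crucible=1 gold=2 silver=7
After 14 (gather 1 mithril): crucible=1 gold=2 mithril=1 silver=7
After 15 (consume 1 mithril): crucible=1 gold=2 silver=7
After 16 (gather 1 mithril): crucible=1 gold=2 mithril=1 silver=7
After 17 (consume 1 mithril): crucible=1 gold=2 silver=7
After 18 (gather 2 mithril): crucible=1 gold=2 mithril=2 silver=7
After 19 (consume 1 gold): crucible=1 gold=1 mithril=2 silver=7
After 20 (gather 5 gold): crucible=1 gold=6 mithril=2 silver=7
After 21 (consume 1 crucible): gold=6 mithril=2 silver=7
After 22 (craft crucible): crucible=2 gold=3 mithril=2 silver=5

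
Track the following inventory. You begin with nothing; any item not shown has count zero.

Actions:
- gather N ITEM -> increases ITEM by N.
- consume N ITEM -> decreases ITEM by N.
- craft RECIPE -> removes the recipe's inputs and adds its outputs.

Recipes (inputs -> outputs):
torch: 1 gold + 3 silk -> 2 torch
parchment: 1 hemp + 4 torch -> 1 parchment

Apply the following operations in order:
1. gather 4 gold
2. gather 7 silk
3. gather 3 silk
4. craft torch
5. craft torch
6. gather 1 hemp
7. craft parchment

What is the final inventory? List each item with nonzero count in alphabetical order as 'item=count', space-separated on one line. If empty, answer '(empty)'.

After 1 (gather 4 gold): gold=4
After 2 (gather 7 silk): gold=4 silk=7
After 3 (gather 3 silk): gold=4 silk=10
After 4 (craft torch): gold=3 silk=7 torch=2
After 5 (craft torch): gold=2 silk=4 torch=4
After 6 (gather 1 hemp): gold=2 hemp=1 silk=4 torch=4
After 7 (craft parchment): gold=2 parchment=1 silk=4

Answer: gold=2 parchment=1 silk=4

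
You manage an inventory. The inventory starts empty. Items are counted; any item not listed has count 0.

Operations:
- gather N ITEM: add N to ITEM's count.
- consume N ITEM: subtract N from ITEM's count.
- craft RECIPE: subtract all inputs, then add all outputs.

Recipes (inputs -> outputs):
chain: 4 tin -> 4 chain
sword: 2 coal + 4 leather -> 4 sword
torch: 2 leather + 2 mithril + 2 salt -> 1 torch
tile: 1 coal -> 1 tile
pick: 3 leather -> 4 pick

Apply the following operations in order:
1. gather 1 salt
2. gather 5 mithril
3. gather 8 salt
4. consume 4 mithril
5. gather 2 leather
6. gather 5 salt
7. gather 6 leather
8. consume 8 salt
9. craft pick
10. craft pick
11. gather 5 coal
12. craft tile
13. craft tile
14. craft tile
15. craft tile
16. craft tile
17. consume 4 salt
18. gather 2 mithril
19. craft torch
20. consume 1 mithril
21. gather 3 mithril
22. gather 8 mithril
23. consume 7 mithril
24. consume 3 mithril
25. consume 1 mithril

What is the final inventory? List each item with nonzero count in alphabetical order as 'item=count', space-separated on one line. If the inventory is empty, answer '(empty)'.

Answer: pick=8 tile=5 torch=1

Derivation:
After 1 (gather 1 salt): salt=1
After 2 (gather 5 mithril): mithril=5 salt=1
After 3 (gather 8 salt): mithril=5 salt=9
After 4 (consume 4 mithril): mithril=1 salt=9
After 5 (gather 2 leather): leather=2 mithril=1 salt=9
After 6 (gather 5 salt): leather=2 mithril=1 salt=14
After 7 (gather 6 leather): leather=8 mithril=1 salt=14
After 8 (consume 8 salt): leather=8 mithril=1 salt=6
After 9 (craft pick): leather=5 mithril=1 pick=4 salt=6
After 10 (craft pick): leather=2 mithril=1 pick=8 salt=6
After 11 (gather 5 coal): coal=5 leather=2 mithril=1 pick=8 salt=6
After 12 (craft tile): coal=4 leather=2 mithril=1 pick=8 salt=6 tile=1
After 13 (craft tile): coal=3 leather=2 mithril=1 pick=8 salt=6 tile=2
After 14 (craft tile): coal=2 leather=2 mithril=1 pick=8 salt=6 tile=3
After 15 (craft tile): coal=1 leather=2 mithril=1 pick=8 salt=6 tile=4
After 16 (craft tile): leather=2 mithril=1 pick=8 salt=6 tile=5
After 17 (consume 4 salt): leather=2 mithril=1 pick=8 salt=2 tile=5
After 18 (gather 2 mithril): leather=2 mithril=3 pick=8 salt=2 tile=5
After 19 (craft torch): mithril=1 pick=8 tile=5 torch=1
After 20 (consume 1 mithril): pick=8 tile=5 torch=1
After 21 (gather 3 mithril): mithril=3 pick=8 tile=5 torch=1
After 22 (gather 8 mithril): mithril=11 pick=8 tile=5 torch=1
After 23 (consume 7 mithril): mithril=4 pick=8 tile=5 torch=1
After 24 (consume 3 mithril): mithril=1 pick=8 tile=5 torch=1
After 25 (consume 1 mithril): pick=8 tile=5 torch=1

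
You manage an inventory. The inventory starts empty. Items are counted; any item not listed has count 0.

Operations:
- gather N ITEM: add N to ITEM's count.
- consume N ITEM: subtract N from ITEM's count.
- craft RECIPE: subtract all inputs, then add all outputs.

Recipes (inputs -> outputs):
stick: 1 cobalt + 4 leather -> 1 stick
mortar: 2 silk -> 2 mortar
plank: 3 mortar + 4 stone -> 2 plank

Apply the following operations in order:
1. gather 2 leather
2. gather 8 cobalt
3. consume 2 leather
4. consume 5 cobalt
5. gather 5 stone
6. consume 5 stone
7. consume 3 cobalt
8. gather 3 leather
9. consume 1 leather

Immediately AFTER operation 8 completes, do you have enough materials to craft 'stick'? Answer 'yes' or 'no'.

After 1 (gather 2 leather): leather=2
After 2 (gather 8 cobalt): cobalt=8 leather=2
After 3 (consume 2 leather): cobalt=8
After 4 (consume 5 cobalt): cobalt=3
After 5 (gather 5 stone): cobalt=3 stone=5
After 6 (consume 5 stone): cobalt=3
After 7 (consume 3 cobalt): (empty)
After 8 (gather 3 leather): leather=3

Answer: no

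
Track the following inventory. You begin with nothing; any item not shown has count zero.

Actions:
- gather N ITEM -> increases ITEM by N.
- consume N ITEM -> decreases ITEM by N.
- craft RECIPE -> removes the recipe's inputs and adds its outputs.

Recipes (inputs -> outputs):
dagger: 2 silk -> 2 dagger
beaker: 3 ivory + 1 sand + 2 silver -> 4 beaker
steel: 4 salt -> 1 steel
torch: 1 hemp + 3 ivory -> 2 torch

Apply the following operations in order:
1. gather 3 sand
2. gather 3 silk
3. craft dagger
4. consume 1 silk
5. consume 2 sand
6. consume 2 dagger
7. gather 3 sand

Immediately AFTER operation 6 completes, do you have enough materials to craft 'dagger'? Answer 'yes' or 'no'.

Answer: no

Derivation:
After 1 (gather 3 sand): sand=3
After 2 (gather 3 silk): sand=3 silk=3
After 3 (craft dagger): dagger=2 sand=3 silk=1
After 4 (consume 1 silk): dagger=2 sand=3
After 5 (consume 2 sand): dagger=2 sand=1
After 6 (consume 2 dagger): sand=1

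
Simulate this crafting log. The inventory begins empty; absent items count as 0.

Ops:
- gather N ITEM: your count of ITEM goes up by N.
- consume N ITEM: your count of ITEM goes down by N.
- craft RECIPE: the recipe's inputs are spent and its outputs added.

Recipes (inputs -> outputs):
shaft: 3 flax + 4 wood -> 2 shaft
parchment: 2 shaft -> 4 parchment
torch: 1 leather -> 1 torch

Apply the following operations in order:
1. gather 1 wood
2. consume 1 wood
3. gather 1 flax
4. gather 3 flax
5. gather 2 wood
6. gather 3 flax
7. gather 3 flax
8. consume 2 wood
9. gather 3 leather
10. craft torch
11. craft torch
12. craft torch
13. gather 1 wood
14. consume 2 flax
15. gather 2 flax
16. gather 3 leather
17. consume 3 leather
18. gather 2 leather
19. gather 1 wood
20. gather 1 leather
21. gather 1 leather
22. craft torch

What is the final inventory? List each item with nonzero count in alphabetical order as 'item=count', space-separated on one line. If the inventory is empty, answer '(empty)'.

After 1 (gather 1 wood): wood=1
After 2 (consume 1 wood): (empty)
After 3 (gather 1 flax): flax=1
After 4 (gather 3 flax): flax=4
After 5 (gather 2 wood): flax=4 wood=2
After 6 (gather 3 flax): flax=7 wood=2
After 7 (gather 3 flax): flax=10 wood=2
After 8 (consume 2 wood): flax=10
After 9 (gather 3 leather): flax=10 leather=3
After 10 (craft torch): flax=10 leather=2 torch=1
After 11 (craft torch): flax=10 leather=1 torch=2
After 12 (craft torch): flax=10 torch=3
After 13 (gather 1 wood): flax=10 torch=3 wood=1
After 14 (consume 2 flax): flax=8 torch=3 wood=1
After 15 (gather 2 flax): flax=10 torch=3 wood=1
After 16 (gather 3 leather): flax=10 leather=3 torch=3 wood=1
After 17 (consume 3 leather): flax=10 torch=3 wood=1
After 18 (gather 2 leather): flax=10 leather=2 torch=3 wood=1
After 19 (gather 1 wood): flax=10 leather=2 torch=3 wood=2
After 20 (gather 1 leather): flax=10 leather=3 torch=3 wood=2
After 21 (gather 1 leather): flax=10 leather=4 torch=3 wood=2
After 22 (craft torch): flax=10 leather=3 torch=4 wood=2

Answer: flax=10 leather=3 torch=4 wood=2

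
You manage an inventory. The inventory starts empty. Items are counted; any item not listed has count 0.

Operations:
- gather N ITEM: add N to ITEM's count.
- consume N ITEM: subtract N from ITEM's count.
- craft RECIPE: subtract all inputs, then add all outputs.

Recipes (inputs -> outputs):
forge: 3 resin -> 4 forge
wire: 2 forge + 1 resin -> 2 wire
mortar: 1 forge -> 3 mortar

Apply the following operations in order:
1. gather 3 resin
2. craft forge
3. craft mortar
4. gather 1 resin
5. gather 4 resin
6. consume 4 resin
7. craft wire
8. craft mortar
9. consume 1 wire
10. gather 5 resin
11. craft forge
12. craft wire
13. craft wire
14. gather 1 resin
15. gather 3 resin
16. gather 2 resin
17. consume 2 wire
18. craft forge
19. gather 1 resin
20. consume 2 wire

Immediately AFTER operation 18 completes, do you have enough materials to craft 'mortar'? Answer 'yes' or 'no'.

After 1 (gather 3 resin): resin=3
After 2 (craft forge): forge=4
After 3 (craft mortar): forge=3 mortar=3
After 4 (gather 1 resin): forge=3 mortar=3 resin=1
After 5 (gather 4 resin): forge=3 mortar=3 resin=5
After 6 (consume 4 resin): forge=3 mortar=3 resin=1
After 7 (craft wire): forge=1 mortar=3 wire=2
After 8 (craft mortar): mortar=6 wire=2
After 9 (consume 1 wire): mortar=6 wire=1
After 10 (gather 5 resin): mortar=6 resin=5 wire=1
After 11 (craft forge): forge=4 mortar=6 resin=2 wire=1
After 12 (craft wire): forge=2 mortar=6 resin=1 wire=3
After 13 (craft wire): mortar=6 wire=5
After 14 (gather 1 resin): mortar=6 resin=1 wire=5
After 15 (gather 3 resin): mortar=6 resin=4 wire=5
After 16 (gather 2 resin): mortar=6 resin=6 wire=5
After 17 (consume 2 wire): mortar=6 resin=6 wire=3
After 18 (craft forge): forge=4 mortar=6 resin=3 wire=3

Answer: yes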